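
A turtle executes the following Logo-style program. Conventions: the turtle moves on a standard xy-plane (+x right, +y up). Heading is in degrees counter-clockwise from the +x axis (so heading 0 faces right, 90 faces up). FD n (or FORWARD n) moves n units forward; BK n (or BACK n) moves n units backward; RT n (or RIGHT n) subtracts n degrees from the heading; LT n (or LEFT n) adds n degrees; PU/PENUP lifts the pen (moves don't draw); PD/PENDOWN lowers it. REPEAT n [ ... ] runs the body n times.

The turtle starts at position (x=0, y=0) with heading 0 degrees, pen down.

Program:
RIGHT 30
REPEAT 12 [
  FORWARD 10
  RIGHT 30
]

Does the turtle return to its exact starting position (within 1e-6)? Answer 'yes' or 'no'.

Answer: yes

Derivation:
Executing turtle program step by step:
Start: pos=(0,0), heading=0, pen down
RT 30: heading 0 -> 330
REPEAT 12 [
  -- iteration 1/12 --
  FD 10: (0,0) -> (8.66,-5) [heading=330, draw]
  RT 30: heading 330 -> 300
  -- iteration 2/12 --
  FD 10: (8.66,-5) -> (13.66,-13.66) [heading=300, draw]
  RT 30: heading 300 -> 270
  -- iteration 3/12 --
  FD 10: (13.66,-13.66) -> (13.66,-23.66) [heading=270, draw]
  RT 30: heading 270 -> 240
  -- iteration 4/12 --
  FD 10: (13.66,-23.66) -> (8.66,-32.321) [heading=240, draw]
  RT 30: heading 240 -> 210
  -- iteration 5/12 --
  FD 10: (8.66,-32.321) -> (0,-37.321) [heading=210, draw]
  RT 30: heading 210 -> 180
  -- iteration 6/12 --
  FD 10: (0,-37.321) -> (-10,-37.321) [heading=180, draw]
  RT 30: heading 180 -> 150
  -- iteration 7/12 --
  FD 10: (-10,-37.321) -> (-18.66,-32.321) [heading=150, draw]
  RT 30: heading 150 -> 120
  -- iteration 8/12 --
  FD 10: (-18.66,-32.321) -> (-23.66,-23.66) [heading=120, draw]
  RT 30: heading 120 -> 90
  -- iteration 9/12 --
  FD 10: (-23.66,-23.66) -> (-23.66,-13.66) [heading=90, draw]
  RT 30: heading 90 -> 60
  -- iteration 10/12 --
  FD 10: (-23.66,-13.66) -> (-18.66,-5) [heading=60, draw]
  RT 30: heading 60 -> 30
  -- iteration 11/12 --
  FD 10: (-18.66,-5) -> (-10,0) [heading=30, draw]
  RT 30: heading 30 -> 0
  -- iteration 12/12 --
  FD 10: (-10,0) -> (0,0) [heading=0, draw]
  RT 30: heading 0 -> 330
]
Final: pos=(0,0), heading=330, 12 segment(s) drawn

Start position: (0, 0)
Final position: (0, 0)
Distance = 0; < 1e-6 -> CLOSED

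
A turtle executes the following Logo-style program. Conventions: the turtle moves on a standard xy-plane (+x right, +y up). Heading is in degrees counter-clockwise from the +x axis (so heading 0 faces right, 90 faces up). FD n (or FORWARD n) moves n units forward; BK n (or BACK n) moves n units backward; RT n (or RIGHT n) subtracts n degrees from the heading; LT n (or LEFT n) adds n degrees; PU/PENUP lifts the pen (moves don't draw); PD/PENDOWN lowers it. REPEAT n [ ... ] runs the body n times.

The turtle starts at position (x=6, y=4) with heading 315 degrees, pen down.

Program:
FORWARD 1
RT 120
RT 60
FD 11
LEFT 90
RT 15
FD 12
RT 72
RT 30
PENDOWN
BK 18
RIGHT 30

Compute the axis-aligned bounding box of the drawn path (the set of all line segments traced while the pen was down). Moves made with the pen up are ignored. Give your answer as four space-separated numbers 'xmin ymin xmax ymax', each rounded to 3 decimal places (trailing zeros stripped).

Answer: -11.463 -12.048 6.707 11.071

Derivation:
Executing turtle program step by step:
Start: pos=(6,4), heading=315, pen down
FD 1: (6,4) -> (6.707,3.293) [heading=315, draw]
RT 120: heading 315 -> 195
RT 60: heading 195 -> 135
FD 11: (6.707,3.293) -> (-1.071,11.071) [heading=135, draw]
LT 90: heading 135 -> 225
RT 15: heading 225 -> 210
FD 12: (-1.071,11.071) -> (-11.463,5.071) [heading=210, draw]
RT 72: heading 210 -> 138
RT 30: heading 138 -> 108
PD: pen down
BK 18: (-11.463,5.071) -> (-5.901,-12.048) [heading=108, draw]
RT 30: heading 108 -> 78
Final: pos=(-5.901,-12.048), heading=78, 4 segment(s) drawn

Segment endpoints: x in {-11.463, -5.901, -1.071, 6, 6.707}, y in {-12.048, 3.293, 4, 5.071, 11.071}
xmin=-11.463, ymin=-12.048, xmax=6.707, ymax=11.071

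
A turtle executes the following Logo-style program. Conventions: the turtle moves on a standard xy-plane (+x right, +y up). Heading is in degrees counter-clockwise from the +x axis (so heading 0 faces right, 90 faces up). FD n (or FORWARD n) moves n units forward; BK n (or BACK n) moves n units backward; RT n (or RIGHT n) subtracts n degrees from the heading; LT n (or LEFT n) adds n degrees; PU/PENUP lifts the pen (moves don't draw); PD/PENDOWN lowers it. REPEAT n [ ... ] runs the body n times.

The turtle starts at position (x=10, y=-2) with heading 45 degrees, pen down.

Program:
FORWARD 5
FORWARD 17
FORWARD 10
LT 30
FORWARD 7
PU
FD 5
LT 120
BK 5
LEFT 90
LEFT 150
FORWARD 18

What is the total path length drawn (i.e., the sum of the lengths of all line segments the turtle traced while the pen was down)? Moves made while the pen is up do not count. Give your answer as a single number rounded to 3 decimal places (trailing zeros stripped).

Executing turtle program step by step:
Start: pos=(10,-2), heading=45, pen down
FD 5: (10,-2) -> (13.536,1.536) [heading=45, draw]
FD 17: (13.536,1.536) -> (25.556,13.556) [heading=45, draw]
FD 10: (25.556,13.556) -> (32.627,20.627) [heading=45, draw]
LT 30: heading 45 -> 75
FD 7: (32.627,20.627) -> (34.439,27.389) [heading=75, draw]
PU: pen up
FD 5: (34.439,27.389) -> (35.733,32.219) [heading=75, move]
LT 120: heading 75 -> 195
BK 5: (35.733,32.219) -> (40.563,33.513) [heading=195, move]
LT 90: heading 195 -> 285
LT 150: heading 285 -> 75
FD 18: (40.563,33.513) -> (45.222,50.899) [heading=75, move]
Final: pos=(45.222,50.899), heading=75, 4 segment(s) drawn

Segment lengths:
  seg 1: (10,-2) -> (13.536,1.536), length = 5
  seg 2: (13.536,1.536) -> (25.556,13.556), length = 17
  seg 3: (25.556,13.556) -> (32.627,20.627), length = 10
  seg 4: (32.627,20.627) -> (34.439,27.389), length = 7
Total = 39

Answer: 39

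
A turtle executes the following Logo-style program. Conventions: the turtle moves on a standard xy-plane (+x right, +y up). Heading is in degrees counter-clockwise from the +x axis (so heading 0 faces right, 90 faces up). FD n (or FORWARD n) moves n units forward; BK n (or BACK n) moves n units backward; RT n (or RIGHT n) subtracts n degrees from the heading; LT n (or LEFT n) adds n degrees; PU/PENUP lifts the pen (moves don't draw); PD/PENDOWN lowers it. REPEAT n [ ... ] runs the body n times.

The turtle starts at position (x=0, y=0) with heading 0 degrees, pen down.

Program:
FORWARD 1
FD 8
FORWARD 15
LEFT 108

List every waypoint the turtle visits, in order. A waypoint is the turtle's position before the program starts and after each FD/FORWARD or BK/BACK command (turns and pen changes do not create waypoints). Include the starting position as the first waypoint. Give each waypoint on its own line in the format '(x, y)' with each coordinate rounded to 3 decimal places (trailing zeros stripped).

Executing turtle program step by step:
Start: pos=(0,0), heading=0, pen down
FD 1: (0,0) -> (1,0) [heading=0, draw]
FD 8: (1,0) -> (9,0) [heading=0, draw]
FD 15: (9,0) -> (24,0) [heading=0, draw]
LT 108: heading 0 -> 108
Final: pos=(24,0), heading=108, 3 segment(s) drawn
Waypoints (4 total):
(0, 0)
(1, 0)
(9, 0)
(24, 0)

Answer: (0, 0)
(1, 0)
(9, 0)
(24, 0)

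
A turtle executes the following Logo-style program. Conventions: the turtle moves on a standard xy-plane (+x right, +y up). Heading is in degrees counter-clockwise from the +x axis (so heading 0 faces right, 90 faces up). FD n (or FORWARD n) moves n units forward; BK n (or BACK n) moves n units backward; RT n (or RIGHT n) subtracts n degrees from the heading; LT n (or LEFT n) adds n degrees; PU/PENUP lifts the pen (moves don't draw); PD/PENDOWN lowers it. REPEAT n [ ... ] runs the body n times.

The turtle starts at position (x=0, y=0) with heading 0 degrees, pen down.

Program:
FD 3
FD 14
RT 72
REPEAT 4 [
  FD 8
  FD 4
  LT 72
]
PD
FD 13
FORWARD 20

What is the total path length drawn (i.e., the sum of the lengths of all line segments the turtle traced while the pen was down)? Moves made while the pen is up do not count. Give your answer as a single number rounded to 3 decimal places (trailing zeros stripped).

Answer: 98

Derivation:
Executing turtle program step by step:
Start: pos=(0,0), heading=0, pen down
FD 3: (0,0) -> (3,0) [heading=0, draw]
FD 14: (3,0) -> (17,0) [heading=0, draw]
RT 72: heading 0 -> 288
REPEAT 4 [
  -- iteration 1/4 --
  FD 8: (17,0) -> (19.472,-7.608) [heading=288, draw]
  FD 4: (19.472,-7.608) -> (20.708,-11.413) [heading=288, draw]
  LT 72: heading 288 -> 0
  -- iteration 2/4 --
  FD 8: (20.708,-11.413) -> (28.708,-11.413) [heading=0, draw]
  FD 4: (28.708,-11.413) -> (32.708,-11.413) [heading=0, draw]
  LT 72: heading 0 -> 72
  -- iteration 3/4 --
  FD 8: (32.708,-11.413) -> (35.18,-3.804) [heading=72, draw]
  FD 4: (35.18,-3.804) -> (36.416,0) [heading=72, draw]
  LT 72: heading 72 -> 144
  -- iteration 4/4 --
  FD 8: (36.416,0) -> (29.944,4.702) [heading=144, draw]
  FD 4: (29.944,4.702) -> (26.708,7.053) [heading=144, draw]
  LT 72: heading 144 -> 216
]
PD: pen down
FD 13: (26.708,7.053) -> (16.191,-0.588) [heading=216, draw]
FD 20: (16.191,-0.588) -> (0.011,-12.343) [heading=216, draw]
Final: pos=(0.011,-12.343), heading=216, 12 segment(s) drawn

Segment lengths:
  seg 1: (0,0) -> (3,0), length = 3
  seg 2: (3,0) -> (17,0), length = 14
  seg 3: (17,0) -> (19.472,-7.608), length = 8
  seg 4: (19.472,-7.608) -> (20.708,-11.413), length = 4
  seg 5: (20.708,-11.413) -> (28.708,-11.413), length = 8
  seg 6: (28.708,-11.413) -> (32.708,-11.413), length = 4
  seg 7: (32.708,-11.413) -> (35.18,-3.804), length = 8
  seg 8: (35.18,-3.804) -> (36.416,0), length = 4
  seg 9: (36.416,0) -> (29.944,4.702), length = 8
  seg 10: (29.944,4.702) -> (26.708,7.053), length = 4
  seg 11: (26.708,7.053) -> (16.191,-0.588), length = 13
  seg 12: (16.191,-0.588) -> (0.011,-12.343), length = 20
Total = 98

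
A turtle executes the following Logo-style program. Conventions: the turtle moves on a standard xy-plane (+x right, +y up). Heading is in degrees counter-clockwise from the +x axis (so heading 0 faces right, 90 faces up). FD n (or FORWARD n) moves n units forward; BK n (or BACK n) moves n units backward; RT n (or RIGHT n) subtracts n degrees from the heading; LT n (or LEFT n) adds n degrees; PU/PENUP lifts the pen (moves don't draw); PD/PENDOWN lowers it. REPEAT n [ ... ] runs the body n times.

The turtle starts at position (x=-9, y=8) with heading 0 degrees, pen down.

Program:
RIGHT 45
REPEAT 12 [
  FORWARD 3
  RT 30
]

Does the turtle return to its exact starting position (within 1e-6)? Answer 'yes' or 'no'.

Executing turtle program step by step:
Start: pos=(-9,8), heading=0, pen down
RT 45: heading 0 -> 315
REPEAT 12 [
  -- iteration 1/12 --
  FD 3: (-9,8) -> (-6.879,5.879) [heading=315, draw]
  RT 30: heading 315 -> 285
  -- iteration 2/12 --
  FD 3: (-6.879,5.879) -> (-6.102,2.981) [heading=285, draw]
  RT 30: heading 285 -> 255
  -- iteration 3/12 --
  FD 3: (-6.102,2.981) -> (-6.879,0.083) [heading=255, draw]
  RT 30: heading 255 -> 225
  -- iteration 4/12 --
  FD 3: (-6.879,0.083) -> (-9,-2.038) [heading=225, draw]
  RT 30: heading 225 -> 195
  -- iteration 5/12 --
  FD 3: (-9,-2.038) -> (-11.898,-2.815) [heading=195, draw]
  RT 30: heading 195 -> 165
  -- iteration 6/12 --
  FD 3: (-11.898,-2.815) -> (-14.796,-2.038) [heading=165, draw]
  RT 30: heading 165 -> 135
  -- iteration 7/12 --
  FD 3: (-14.796,-2.038) -> (-16.917,0.083) [heading=135, draw]
  RT 30: heading 135 -> 105
  -- iteration 8/12 --
  FD 3: (-16.917,0.083) -> (-17.693,2.981) [heading=105, draw]
  RT 30: heading 105 -> 75
  -- iteration 9/12 --
  FD 3: (-17.693,2.981) -> (-16.917,5.879) [heading=75, draw]
  RT 30: heading 75 -> 45
  -- iteration 10/12 --
  FD 3: (-16.917,5.879) -> (-14.796,8) [heading=45, draw]
  RT 30: heading 45 -> 15
  -- iteration 11/12 --
  FD 3: (-14.796,8) -> (-11.898,8.776) [heading=15, draw]
  RT 30: heading 15 -> 345
  -- iteration 12/12 --
  FD 3: (-11.898,8.776) -> (-9,8) [heading=345, draw]
  RT 30: heading 345 -> 315
]
Final: pos=(-9,8), heading=315, 12 segment(s) drawn

Start position: (-9, 8)
Final position: (-9, 8)
Distance = 0; < 1e-6 -> CLOSED

Answer: yes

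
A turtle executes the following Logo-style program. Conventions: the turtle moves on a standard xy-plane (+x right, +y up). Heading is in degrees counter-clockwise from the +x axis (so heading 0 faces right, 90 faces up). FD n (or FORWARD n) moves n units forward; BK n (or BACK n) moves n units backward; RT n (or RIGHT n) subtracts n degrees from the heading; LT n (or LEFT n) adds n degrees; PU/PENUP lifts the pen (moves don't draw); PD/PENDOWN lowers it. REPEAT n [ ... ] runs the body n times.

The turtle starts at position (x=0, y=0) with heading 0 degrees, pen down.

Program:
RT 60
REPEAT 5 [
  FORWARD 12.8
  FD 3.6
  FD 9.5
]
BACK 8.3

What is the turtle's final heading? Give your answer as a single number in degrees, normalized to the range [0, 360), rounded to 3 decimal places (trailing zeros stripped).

Answer: 300

Derivation:
Executing turtle program step by step:
Start: pos=(0,0), heading=0, pen down
RT 60: heading 0 -> 300
REPEAT 5 [
  -- iteration 1/5 --
  FD 12.8: (0,0) -> (6.4,-11.085) [heading=300, draw]
  FD 3.6: (6.4,-11.085) -> (8.2,-14.203) [heading=300, draw]
  FD 9.5: (8.2,-14.203) -> (12.95,-22.43) [heading=300, draw]
  -- iteration 2/5 --
  FD 12.8: (12.95,-22.43) -> (19.35,-33.515) [heading=300, draw]
  FD 3.6: (19.35,-33.515) -> (21.15,-36.633) [heading=300, draw]
  FD 9.5: (21.15,-36.633) -> (25.9,-44.86) [heading=300, draw]
  -- iteration 3/5 --
  FD 12.8: (25.9,-44.86) -> (32.3,-55.945) [heading=300, draw]
  FD 3.6: (32.3,-55.945) -> (34.1,-59.063) [heading=300, draw]
  FD 9.5: (34.1,-59.063) -> (38.85,-67.29) [heading=300, draw]
  -- iteration 4/5 --
  FD 12.8: (38.85,-67.29) -> (45.25,-78.375) [heading=300, draw]
  FD 3.6: (45.25,-78.375) -> (47.05,-81.493) [heading=300, draw]
  FD 9.5: (47.05,-81.493) -> (51.8,-89.72) [heading=300, draw]
  -- iteration 5/5 --
  FD 12.8: (51.8,-89.72) -> (58.2,-100.805) [heading=300, draw]
  FD 3.6: (58.2,-100.805) -> (60,-103.923) [heading=300, draw]
  FD 9.5: (60,-103.923) -> (64.75,-112.15) [heading=300, draw]
]
BK 8.3: (64.75,-112.15) -> (60.6,-104.962) [heading=300, draw]
Final: pos=(60.6,-104.962), heading=300, 16 segment(s) drawn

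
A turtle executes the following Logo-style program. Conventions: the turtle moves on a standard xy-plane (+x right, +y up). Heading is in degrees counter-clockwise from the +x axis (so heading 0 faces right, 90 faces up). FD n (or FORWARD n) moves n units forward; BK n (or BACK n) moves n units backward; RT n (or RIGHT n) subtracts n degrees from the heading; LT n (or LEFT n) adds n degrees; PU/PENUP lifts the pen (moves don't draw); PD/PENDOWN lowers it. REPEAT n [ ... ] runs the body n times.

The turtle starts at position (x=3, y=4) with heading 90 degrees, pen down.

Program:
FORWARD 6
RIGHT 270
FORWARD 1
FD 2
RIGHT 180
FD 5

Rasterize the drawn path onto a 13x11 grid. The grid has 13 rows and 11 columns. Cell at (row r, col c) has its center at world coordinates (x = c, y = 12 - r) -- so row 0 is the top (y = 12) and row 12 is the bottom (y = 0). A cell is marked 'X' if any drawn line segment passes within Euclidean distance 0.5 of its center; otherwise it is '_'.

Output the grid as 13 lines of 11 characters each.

Segment 0: (3,4) -> (3,10)
Segment 1: (3,10) -> (2,10)
Segment 2: (2,10) -> (0,10)
Segment 3: (0,10) -> (5,10)

Answer: ___________
___________
XXXXXX_____
___X_______
___X_______
___X_______
___X_______
___X_______
___X_______
___________
___________
___________
___________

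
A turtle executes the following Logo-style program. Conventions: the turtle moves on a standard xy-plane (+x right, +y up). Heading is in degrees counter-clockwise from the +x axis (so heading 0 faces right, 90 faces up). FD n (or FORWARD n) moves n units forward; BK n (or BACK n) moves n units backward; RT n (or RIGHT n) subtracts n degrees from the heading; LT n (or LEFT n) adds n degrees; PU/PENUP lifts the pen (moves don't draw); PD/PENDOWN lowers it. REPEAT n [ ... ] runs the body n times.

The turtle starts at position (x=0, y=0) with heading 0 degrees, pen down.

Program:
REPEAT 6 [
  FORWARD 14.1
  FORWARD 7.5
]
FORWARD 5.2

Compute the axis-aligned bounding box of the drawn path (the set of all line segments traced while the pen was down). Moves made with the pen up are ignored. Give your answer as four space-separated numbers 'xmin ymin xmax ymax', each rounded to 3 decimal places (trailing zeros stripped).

Executing turtle program step by step:
Start: pos=(0,0), heading=0, pen down
REPEAT 6 [
  -- iteration 1/6 --
  FD 14.1: (0,0) -> (14.1,0) [heading=0, draw]
  FD 7.5: (14.1,0) -> (21.6,0) [heading=0, draw]
  -- iteration 2/6 --
  FD 14.1: (21.6,0) -> (35.7,0) [heading=0, draw]
  FD 7.5: (35.7,0) -> (43.2,0) [heading=0, draw]
  -- iteration 3/6 --
  FD 14.1: (43.2,0) -> (57.3,0) [heading=0, draw]
  FD 7.5: (57.3,0) -> (64.8,0) [heading=0, draw]
  -- iteration 4/6 --
  FD 14.1: (64.8,0) -> (78.9,0) [heading=0, draw]
  FD 7.5: (78.9,0) -> (86.4,0) [heading=0, draw]
  -- iteration 5/6 --
  FD 14.1: (86.4,0) -> (100.5,0) [heading=0, draw]
  FD 7.5: (100.5,0) -> (108,0) [heading=0, draw]
  -- iteration 6/6 --
  FD 14.1: (108,0) -> (122.1,0) [heading=0, draw]
  FD 7.5: (122.1,0) -> (129.6,0) [heading=0, draw]
]
FD 5.2: (129.6,0) -> (134.8,0) [heading=0, draw]
Final: pos=(134.8,0), heading=0, 13 segment(s) drawn

Segment endpoints: x in {0, 14.1, 21.6, 35.7, 43.2, 57.3, 64.8, 78.9, 86.4, 100.5, 108, 122.1, 129.6, 134.8}, y in {0}
xmin=0, ymin=0, xmax=134.8, ymax=0

Answer: 0 0 134.8 0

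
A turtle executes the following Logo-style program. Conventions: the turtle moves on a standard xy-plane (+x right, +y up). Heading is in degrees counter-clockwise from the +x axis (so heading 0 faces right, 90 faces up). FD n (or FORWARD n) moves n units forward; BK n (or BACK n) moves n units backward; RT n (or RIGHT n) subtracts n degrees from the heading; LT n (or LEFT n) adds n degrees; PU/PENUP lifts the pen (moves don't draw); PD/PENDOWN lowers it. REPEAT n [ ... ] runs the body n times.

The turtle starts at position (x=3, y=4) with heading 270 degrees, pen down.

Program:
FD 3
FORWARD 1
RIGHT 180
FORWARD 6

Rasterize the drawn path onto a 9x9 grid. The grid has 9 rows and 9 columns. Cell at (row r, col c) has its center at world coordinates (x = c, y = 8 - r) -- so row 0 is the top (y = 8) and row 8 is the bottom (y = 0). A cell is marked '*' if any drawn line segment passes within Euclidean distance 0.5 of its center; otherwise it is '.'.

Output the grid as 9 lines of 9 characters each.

Segment 0: (3,4) -> (3,1)
Segment 1: (3,1) -> (3,0)
Segment 2: (3,0) -> (3,6)

Answer: .........
.........
...*.....
...*.....
...*.....
...*.....
...*.....
...*.....
...*.....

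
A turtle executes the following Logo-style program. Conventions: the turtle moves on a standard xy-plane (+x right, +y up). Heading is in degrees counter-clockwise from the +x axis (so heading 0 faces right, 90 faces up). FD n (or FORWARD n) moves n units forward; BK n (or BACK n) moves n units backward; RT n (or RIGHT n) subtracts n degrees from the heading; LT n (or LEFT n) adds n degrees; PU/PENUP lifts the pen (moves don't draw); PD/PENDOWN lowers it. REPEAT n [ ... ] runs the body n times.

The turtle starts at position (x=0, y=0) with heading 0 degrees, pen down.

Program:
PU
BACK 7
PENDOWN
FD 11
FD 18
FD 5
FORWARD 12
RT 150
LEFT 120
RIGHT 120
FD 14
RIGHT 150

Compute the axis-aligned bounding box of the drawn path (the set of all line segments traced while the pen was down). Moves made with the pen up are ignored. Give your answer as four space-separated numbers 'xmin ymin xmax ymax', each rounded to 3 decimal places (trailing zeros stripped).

Executing turtle program step by step:
Start: pos=(0,0), heading=0, pen down
PU: pen up
BK 7: (0,0) -> (-7,0) [heading=0, move]
PD: pen down
FD 11: (-7,0) -> (4,0) [heading=0, draw]
FD 18: (4,0) -> (22,0) [heading=0, draw]
FD 5: (22,0) -> (27,0) [heading=0, draw]
FD 12: (27,0) -> (39,0) [heading=0, draw]
RT 150: heading 0 -> 210
LT 120: heading 210 -> 330
RT 120: heading 330 -> 210
FD 14: (39,0) -> (26.876,-7) [heading=210, draw]
RT 150: heading 210 -> 60
Final: pos=(26.876,-7), heading=60, 5 segment(s) drawn

Segment endpoints: x in {-7, 4, 22, 26.876, 27, 39}, y in {-7, 0}
xmin=-7, ymin=-7, xmax=39, ymax=0

Answer: -7 -7 39 0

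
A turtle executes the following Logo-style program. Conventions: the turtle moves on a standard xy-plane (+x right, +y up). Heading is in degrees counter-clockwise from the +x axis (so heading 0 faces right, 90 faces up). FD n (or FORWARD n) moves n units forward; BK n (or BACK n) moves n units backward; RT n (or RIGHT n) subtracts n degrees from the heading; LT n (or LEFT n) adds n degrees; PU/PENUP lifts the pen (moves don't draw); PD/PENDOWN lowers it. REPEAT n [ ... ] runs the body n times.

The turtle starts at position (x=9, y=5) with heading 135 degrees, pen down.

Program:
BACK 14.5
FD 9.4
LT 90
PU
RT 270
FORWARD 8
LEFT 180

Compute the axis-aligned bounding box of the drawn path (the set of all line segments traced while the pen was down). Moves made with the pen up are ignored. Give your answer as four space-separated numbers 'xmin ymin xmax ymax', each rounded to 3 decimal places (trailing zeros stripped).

Executing turtle program step by step:
Start: pos=(9,5), heading=135, pen down
BK 14.5: (9,5) -> (19.253,-5.253) [heading=135, draw]
FD 9.4: (19.253,-5.253) -> (12.606,1.394) [heading=135, draw]
LT 90: heading 135 -> 225
PU: pen up
RT 270: heading 225 -> 315
FD 8: (12.606,1.394) -> (18.263,-4.263) [heading=315, move]
LT 180: heading 315 -> 135
Final: pos=(18.263,-4.263), heading=135, 2 segment(s) drawn

Segment endpoints: x in {9, 12.606, 19.253}, y in {-5.253, 1.394, 5}
xmin=9, ymin=-5.253, xmax=19.253, ymax=5

Answer: 9 -5.253 19.253 5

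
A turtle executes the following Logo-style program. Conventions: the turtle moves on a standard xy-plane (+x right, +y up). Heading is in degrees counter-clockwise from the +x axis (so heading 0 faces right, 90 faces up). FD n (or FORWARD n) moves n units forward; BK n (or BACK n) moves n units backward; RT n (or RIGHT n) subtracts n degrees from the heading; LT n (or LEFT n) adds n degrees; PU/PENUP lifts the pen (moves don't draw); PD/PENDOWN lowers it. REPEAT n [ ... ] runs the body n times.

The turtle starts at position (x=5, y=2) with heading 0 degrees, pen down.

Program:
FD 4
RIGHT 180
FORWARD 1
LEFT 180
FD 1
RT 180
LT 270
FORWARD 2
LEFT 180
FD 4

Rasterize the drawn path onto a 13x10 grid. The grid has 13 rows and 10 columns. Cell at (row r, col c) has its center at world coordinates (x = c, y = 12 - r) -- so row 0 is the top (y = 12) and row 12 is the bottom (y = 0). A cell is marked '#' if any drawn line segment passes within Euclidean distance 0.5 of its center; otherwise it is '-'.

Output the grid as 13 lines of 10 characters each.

Answer: ----------
----------
----------
----------
----------
----------
----------
----------
---------#
---------#
-----#####
---------#
---------#

Derivation:
Segment 0: (5,2) -> (9,2)
Segment 1: (9,2) -> (8,2)
Segment 2: (8,2) -> (9,2)
Segment 3: (9,2) -> (9,4)
Segment 4: (9,4) -> (9,0)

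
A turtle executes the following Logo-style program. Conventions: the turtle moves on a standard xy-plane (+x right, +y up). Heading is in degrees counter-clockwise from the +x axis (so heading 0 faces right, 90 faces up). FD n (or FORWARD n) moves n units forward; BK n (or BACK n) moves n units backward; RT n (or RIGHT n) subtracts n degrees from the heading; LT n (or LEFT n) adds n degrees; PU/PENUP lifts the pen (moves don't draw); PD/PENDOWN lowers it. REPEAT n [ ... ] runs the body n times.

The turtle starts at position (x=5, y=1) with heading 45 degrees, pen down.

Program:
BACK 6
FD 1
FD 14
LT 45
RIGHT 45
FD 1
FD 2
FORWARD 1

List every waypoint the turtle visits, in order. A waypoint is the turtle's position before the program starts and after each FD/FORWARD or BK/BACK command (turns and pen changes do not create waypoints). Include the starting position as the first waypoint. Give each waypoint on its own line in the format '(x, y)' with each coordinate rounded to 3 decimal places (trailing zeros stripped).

Answer: (5, 1)
(0.757, -3.243)
(1.464, -2.536)
(11.364, 7.364)
(12.071, 8.071)
(13.485, 9.485)
(14.192, 10.192)

Derivation:
Executing turtle program step by step:
Start: pos=(5,1), heading=45, pen down
BK 6: (5,1) -> (0.757,-3.243) [heading=45, draw]
FD 1: (0.757,-3.243) -> (1.464,-2.536) [heading=45, draw]
FD 14: (1.464,-2.536) -> (11.364,7.364) [heading=45, draw]
LT 45: heading 45 -> 90
RT 45: heading 90 -> 45
FD 1: (11.364,7.364) -> (12.071,8.071) [heading=45, draw]
FD 2: (12.071,8.071) -> (13.485,9.485) [heading=45, draw]
FD 1: (13.485,9.485) -> (14.192,10.192) [heading=45, draw]
Final: pos=(14.192,10.192), heading=45, 6 segment(s) drawn
Waypoints (7 total):
(5, 1)
(0.757, -3.243)
(1.464, -2.536)
(11.364, 7.364)
(12.071, 8.071)
(13.485, 9.485)
(14.192, 10.192)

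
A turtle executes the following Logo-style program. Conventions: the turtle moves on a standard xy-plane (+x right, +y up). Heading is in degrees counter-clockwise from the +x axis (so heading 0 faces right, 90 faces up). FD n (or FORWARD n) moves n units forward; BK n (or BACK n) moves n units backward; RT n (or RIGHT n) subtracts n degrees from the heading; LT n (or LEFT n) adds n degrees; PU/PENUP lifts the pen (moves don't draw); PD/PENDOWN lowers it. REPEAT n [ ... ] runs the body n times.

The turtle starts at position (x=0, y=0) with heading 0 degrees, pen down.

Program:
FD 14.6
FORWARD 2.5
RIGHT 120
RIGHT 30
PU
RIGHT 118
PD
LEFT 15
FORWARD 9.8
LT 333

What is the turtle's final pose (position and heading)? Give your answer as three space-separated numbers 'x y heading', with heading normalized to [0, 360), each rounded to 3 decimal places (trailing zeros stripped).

Executing turtle program step by step:
Start: pos=(0,0), heading=0, pen down
FD 14.6: (0,0) -> (14.6,0) [heading=0, draw]
FD 2.5: (14.6,0) -> (17.1,0) [heading=0, draw]
RT 120: heading 0 -> 240
RT 30: heading 240 -> 210
PU: pen up
RT 118: heading 210 -> 92
PD: pen down
LT 15: heading 92 -> 107
FD 9.8: (17.1,0) -> (14.235,9.372) [heading=107, draw]
LT 333: heading 107 -> 80
Final: pos=(14.235,9.372), heading=80, 3 segment(s) drawn

Answer: 14.235 9.372 80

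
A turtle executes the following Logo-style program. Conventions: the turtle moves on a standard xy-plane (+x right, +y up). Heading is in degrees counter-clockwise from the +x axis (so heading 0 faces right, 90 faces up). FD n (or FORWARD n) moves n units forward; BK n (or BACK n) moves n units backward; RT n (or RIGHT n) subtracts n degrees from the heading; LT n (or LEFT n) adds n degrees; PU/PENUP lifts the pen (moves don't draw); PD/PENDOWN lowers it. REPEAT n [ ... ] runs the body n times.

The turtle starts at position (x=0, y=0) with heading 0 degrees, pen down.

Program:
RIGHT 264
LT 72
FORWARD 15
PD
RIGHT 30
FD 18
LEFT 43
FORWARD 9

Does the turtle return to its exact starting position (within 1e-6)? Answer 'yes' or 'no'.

Executing turtle program step by step:
Start: pos=(0,0), heading=0, pen down
RT 264: heading 0 -> 96
LT 72: heading 96 -> 168
FD 15: (0,0) -> (-14.672,3.119) [heading=168, draw]
PD: pen down
RT 30: heading 168 -> 138
FD 18: (-14.672,3.119) -> (-28.049,15.163) [heading=138, draw]
LT 43: heading 138 -> 181
FD 9: (-28.049,15.163) -> (-37.047,15.006) [heading=181, draw]
Final: pos=(-37.047,15.006), heading=181, 3 segment(s) drawn

Start position: (0, 0)
Final position: (-37.047, 15.006)
Distance = 39.971; >= 1e-6 -> NOT closed

Answer: no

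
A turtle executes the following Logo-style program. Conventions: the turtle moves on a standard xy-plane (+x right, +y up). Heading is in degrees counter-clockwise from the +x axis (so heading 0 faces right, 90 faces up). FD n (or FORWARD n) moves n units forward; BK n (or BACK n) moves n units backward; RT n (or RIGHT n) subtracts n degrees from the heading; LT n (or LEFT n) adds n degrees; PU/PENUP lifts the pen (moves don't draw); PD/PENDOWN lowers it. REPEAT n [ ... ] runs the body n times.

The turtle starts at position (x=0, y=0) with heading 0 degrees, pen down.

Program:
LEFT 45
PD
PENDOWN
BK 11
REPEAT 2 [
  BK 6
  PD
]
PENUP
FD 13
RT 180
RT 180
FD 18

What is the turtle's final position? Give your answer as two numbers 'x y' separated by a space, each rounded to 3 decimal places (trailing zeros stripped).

Answer: 5.657 5.657

Derivation:
Executing turtle program step by step:
Start: pos=(0,0), heading=0, pen down
LT 45: heading 0 -> 45
PD: pen down
PD: pen down
BK 11: (0,0) -> (-7.778,-7.778) [heading=45, draw]
REPEAT 2 [
  -- iteration 1/2 --
  BK 6: (-7.778,-7.778) -> (-12.021,-12.021) [heading=45, draw]
  PD: pen down
  -- iteration 2/2 --
  BK 6: (-12.021,-12.021) -> (-16.263,-16.263) [heading=45, draw]
  PD: pen down
]
PU: pen up
FD 13: (-16.263,-16.263) -> (-7.071,-7.071) [heading=45, move]
RT 180: heading 45 -> 225
RT 180: heading 225 -> 45
FD 18: (-7.071,-7.071) -> (5.657,5.657) [heading=45, move]
Final: pos=(5.657,5.657), heading=45, 3 segment(s) drawn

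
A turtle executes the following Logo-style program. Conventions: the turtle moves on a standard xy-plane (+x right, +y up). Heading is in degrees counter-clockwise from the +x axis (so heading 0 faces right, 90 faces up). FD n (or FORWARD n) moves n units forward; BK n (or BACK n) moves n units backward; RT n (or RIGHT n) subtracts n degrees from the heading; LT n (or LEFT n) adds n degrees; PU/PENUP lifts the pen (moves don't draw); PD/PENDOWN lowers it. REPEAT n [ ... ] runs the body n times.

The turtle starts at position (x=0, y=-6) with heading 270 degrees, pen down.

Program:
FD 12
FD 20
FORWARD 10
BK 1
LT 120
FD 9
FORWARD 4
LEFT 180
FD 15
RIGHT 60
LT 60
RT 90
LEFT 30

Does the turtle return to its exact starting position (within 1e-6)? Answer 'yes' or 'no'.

Answer: no

Derivation:
Executing turtle program step by step:
Start: pos=(0,-6), heading=270, pen down
FD 12: (0,-6) -> (0,-18) [heading=270, draw]
FD 20: (0,-18) -> (0,-38) [heading=270, draw]
FD 10: (0,-38) -> (0,-48) [heading=270, draw]
BK 1: (0,-48) -> (0,-47) [heading=270, draw]
LT 120: heading 270 -> 30
FD 9: (0,-47) -> (7.794,-42.5) [heading=30, draw]
FD 4: (7.794,-42.5) -> (11.258,-40.5) [heading=30, draw]
LT 180: heading 30 -> 210
FD 15: (11.258,-40.5) -> (-1.732,-48) [heading=210, draw]
RT 60: heading 210 -> 150
LT 60: heading 150 -> 210
RT 90: heading 210 -> 120
LT 30: heading 120 -> 150
Final: pos=(-1.732,-48), heading=150, 7 segment(s) drawn

Start position: (0, -6)
Final position: (-1.732, -48)
Distance = 42.036; >= 1e-6 -> NOT closed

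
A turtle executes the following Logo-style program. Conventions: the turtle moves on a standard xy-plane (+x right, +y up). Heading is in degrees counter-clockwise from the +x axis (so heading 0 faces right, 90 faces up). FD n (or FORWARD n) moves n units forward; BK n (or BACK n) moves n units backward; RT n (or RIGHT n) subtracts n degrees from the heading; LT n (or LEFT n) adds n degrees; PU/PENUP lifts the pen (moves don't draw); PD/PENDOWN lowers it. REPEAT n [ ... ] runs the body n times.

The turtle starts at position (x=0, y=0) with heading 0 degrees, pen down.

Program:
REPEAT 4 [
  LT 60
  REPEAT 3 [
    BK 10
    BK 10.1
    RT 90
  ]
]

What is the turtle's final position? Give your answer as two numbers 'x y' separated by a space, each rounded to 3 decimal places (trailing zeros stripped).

Answer: -17.407 -4.664

Derivation:
Executing turtle program step by step:
Start: pos=(0,0), heading=0, pen down
REPEAT 4 [
  -- iteration 1/4 --
  LT 60: heading 0 -> 60
  REPEAT 3 [
    -- iteration 1/3 --
    BK 10: (0,0) -> (-5,-8.66) [heading=60, draw]
    BK 10.1: (-5,-8.66) -> (-10.05,-17.407) [heading=60, draw]
    RT 90: heading 60 -> 330
    -- iteration 2/3 --
    BK 10: (-10.05,-17.407) -> (-18.71,-12.407) [heading=330, draw]
    BK 10.1: (-18.71,-12.407) -> (-27.457,-7.357) [heading=330, draw]
    RT 90: heading 330 -> 240
    -- iteration 3/3 --
    BK 10: (-27.457,-7.357) -> (-22.457,1.303) [heading=240, draw]
    BK 10.1: (-22.457,1.303) -> (-17.407,10.05) [heading=240, draw]
    RT 90: heading 240 -> 150
  ]
  -- iteration 2/4 --
  LT 60: heading 150 -> 210
  REPEAT 3 [
    -- iteration 1/3 --
    BK 10: (-17.407,10.05) -> (-8.747,15.05) [heading=210, draw]
    BK 10.1: (-8.747,15.05) -> (0,20.1) [heading=210, draw]
    RT 90: heading 210 -> 120
    -- iteration 2/3 --
    BK 10: (0,20.1) -> (5,11.44) [heading=120, draw]
    BK 10.1: (5,11.44) -> (10.05,2.693) [heading=120, draw]
    RT 90: heading 120 -> 30
    -- iteration 3/3 --
    BK 10: (10.05,2.693) -> (1.39,-2.307) [heading=30, draw]
    BK 10.1: (1.39,-2.307) -> (-7.357,-7.357) [heading=30, draw]
    RT 90: heading 30 -> 300
  ]
  -- iteration 3/4 --
  LT 60: heading 300 -> 0
  REPEAT 3 [
    -- iteration 1/3 --
    BK 10: (-7.357,-7.357) -> (-17.357,-7.357) [heading=0, draw]
    BK 10.1: (-17.357,-7.357) -> (-27.457,-7.357) [heading=0, draw]
    RT 90: heading 0 -> 270
    -- iteration 2/3 --
    BK 10: (-27.457,-7.357) -> (-27.457,2.643) [heading=270, draw]
    BK 10.1: (-27.457,2.643) -> (-27.457,12.743) [heading=270, draw]
    RT 90: heading 270 -> 180
    -- iteration 3/3 --
    BK 10: (-27.457,12.743) -> (-17.457,12.743) [heading=180, draw]
    BK 10.1: (-17.457,12.743) -> (-7.357,12.743) [heading=180, draw]
    RT 90: heading 180 -> 90
  ]
  -- iteration 4/4 --
  LT 60: heading 90 -> 150
  REPEAT 3 [
    -- iteration 1/3 --
    BK 10: (-7.357,12.743) -> (1.303,7.743) [heading=150, draw]
    BK 10.1: (1.303,7.743) -> (10.05,2.693) [heading=150, draw]
    RT 90: heading 150 -> 60
    -- iteration 2/3 --
    BK 10: (10.05,2.693) -> (5.05,-5.967) [heading=60, draw]
    BK 10.1: (5.05,-5.967) -> (0,-14.714) [heading=60, draw]
    RT 90: heading 60 -> 330
    -- iteration 3/3 --
    BK 10: (0,-14.714) -> (-8.66,-9.714) [heading=330, draw]
    BK 10.1: (-8.66,-9.714) -> (-17.407,-4.664) [heading=330, draw]
    RT 90: heading 330 -> 240
  ]
]
Final: pos=(-17.407,-4.664), heading=240, 24 segment(s) drawn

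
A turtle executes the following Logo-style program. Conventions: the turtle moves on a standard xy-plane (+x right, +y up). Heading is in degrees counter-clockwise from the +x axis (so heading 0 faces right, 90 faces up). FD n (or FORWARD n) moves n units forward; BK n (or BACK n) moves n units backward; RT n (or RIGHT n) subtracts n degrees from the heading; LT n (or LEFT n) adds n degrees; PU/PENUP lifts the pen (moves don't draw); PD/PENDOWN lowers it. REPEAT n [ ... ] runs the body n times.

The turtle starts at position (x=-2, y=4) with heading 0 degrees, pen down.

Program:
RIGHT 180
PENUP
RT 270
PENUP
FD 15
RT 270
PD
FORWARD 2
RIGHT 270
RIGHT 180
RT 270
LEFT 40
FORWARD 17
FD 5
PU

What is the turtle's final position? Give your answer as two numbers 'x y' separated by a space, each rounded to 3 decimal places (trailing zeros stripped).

Answer: 16.853 3.141

Derivation:
Executing turtle program step by step:
Start: pos=(-2,4), heading=0, pen down
RT 180: heading 0 -> 180
PU: pen up
RT 270: heading 180 -> 270
PU: pen up
FD 15: (-2,4) -> (-2,-11) [heading=270, move]
RT 270: heading 270 -> 0
PD: pen down
FD 2: (-2,-11) -> (0,-11) [heading=0, draw]
RT 270: heading 0 -> 90
RT 180: heading 90 -> 270
RT 270: heading 270 -> 0
LT 40: heading 0 -> 40
FD 17: (0,-11) -> (13.023,-0.073) [heading=40, draw]
FD 5: (13.023,-0.073) -> (16.853,3.141) [heading=40, draw]
PU: pen up
Final: pos=(16.853,3.141), heading=40, 3 segment(s) drawn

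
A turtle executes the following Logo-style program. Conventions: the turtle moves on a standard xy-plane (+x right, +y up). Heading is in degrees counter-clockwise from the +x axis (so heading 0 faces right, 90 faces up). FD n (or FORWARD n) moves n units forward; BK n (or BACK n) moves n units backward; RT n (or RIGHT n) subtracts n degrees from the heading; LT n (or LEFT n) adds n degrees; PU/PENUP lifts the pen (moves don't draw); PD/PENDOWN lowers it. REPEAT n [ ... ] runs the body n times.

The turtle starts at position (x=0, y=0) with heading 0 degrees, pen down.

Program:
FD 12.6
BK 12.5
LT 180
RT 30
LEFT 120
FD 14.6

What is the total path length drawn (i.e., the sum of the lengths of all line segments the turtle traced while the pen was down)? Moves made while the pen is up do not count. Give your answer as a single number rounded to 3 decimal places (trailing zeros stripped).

Answer: 39.7

Derivation:
Executing turtle program step by step:
Start: pos=(0,0), heading=0, pen down
FD 12.6: (0,0) -> (12.6,0) [heading=0, draw]
BK 12.5: (12.6,0) -> (0.1,0) [heading=0, draw]
LT 180: heading 0 -> 180
RT 30: heading 180 -> 150
LT 120: heading 150 -> 270
FD 14.6: (0.1,0) -> (0.1,-14.6) [heading=270, draw]
Final: pos=(0.1,-14.6), heading=270, 3 segment(s) drawn

Segment lengths:
  seg 1: (0,0) -> (12.6,0), length = 12.6
  seg 2: (12.6,0) -> (0.1,0), length = 12.5
  seg 3: (0.1,0) -> (0.1,-14.6), length = 14.6
Total = 39.7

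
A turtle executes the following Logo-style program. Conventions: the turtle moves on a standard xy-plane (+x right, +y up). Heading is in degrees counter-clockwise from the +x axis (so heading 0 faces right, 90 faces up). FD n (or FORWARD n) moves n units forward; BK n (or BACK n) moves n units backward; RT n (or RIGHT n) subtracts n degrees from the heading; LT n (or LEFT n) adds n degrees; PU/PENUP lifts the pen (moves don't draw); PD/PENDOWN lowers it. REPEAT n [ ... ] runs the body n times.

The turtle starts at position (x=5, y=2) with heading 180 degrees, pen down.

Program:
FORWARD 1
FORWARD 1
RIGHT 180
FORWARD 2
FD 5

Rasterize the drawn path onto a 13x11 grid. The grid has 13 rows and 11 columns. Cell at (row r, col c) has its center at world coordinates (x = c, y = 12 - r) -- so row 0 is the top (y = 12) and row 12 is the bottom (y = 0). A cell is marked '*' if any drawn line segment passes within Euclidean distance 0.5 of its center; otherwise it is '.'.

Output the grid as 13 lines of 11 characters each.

Segment 0: (5,2) -> (4,2)
Segment 1: (4,2) -> (3,2)
Segment 2: (3,2) -> (5,2)
Segment 3: (5,2) -> (10,2)

Answer: ...........
...........
...........
...........
...........
...........
...........
...........
...........
...........
...********
...........
...........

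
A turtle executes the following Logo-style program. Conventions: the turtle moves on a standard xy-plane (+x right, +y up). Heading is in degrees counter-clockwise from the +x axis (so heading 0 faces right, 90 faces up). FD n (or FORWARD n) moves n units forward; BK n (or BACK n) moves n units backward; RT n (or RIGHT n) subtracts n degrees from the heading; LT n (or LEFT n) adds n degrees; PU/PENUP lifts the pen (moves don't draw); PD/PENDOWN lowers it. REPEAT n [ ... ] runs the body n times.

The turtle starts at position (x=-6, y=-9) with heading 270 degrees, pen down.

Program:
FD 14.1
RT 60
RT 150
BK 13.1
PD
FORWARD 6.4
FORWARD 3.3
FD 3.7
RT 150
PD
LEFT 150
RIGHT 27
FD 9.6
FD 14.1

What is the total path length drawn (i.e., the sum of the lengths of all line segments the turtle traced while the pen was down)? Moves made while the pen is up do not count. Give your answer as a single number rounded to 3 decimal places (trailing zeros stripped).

Answer: 64.3

Derivation:
Executing turtle program step by step:
Start: pos=(-6,-9), heading=270, pen down
FD 14.1: (-6,-9) -> (-6,-23.1) [heading=270, draw]
RT 60: heading 270 -> 210
RT 150: heading 210 -> 60
BK 13.1: (-6,-23.1) -> (-12.55,-34.445) [heading=60, draw]
PD: pen down
FD 6.4: (-12.55,-34.445) -> (-9.35,-28.902) [heading=60, draw]
FD 3.3: (-9.35,-28.902) -> (-7.7,-26.044) [heading=60, draw]
FD 3.7: (-7.7,-26.044) -> (-5.85,-22.84) [heading=60, draw]
RT 150: heading 60 -> 270
PD: pen down
LT 150: heading 270 -> 60
RT 27: heading 60 -> 33
FD 9.6: (-5.85,-22.84) -> (2.201,-17.612) [heading=33, draw]
FD 14.1: (2.201,-17.612) -> (14.026,-9.932) [heading=33, draw]
Final: pos=(14.026,-9.932), heading=33, 7 segment(s) drawn

Segment lengths:
  seg 1: (-6,-9) -> (-6,-23.1), length = 14.1
  seg 2: (-6,-23.1) -> (-12.55,-34.445), length = 13.1
  seg 3: (-12.55,-34.445) -> (-9.35,-28.902), length = 6.4
  seg 4: (-9.35,-28.902) -> (-7.7,-26.044), length = 3.3
  seg 5: (-7.7,-26.044) -> (-5.85,-22.84), length = 3.7
  seg 6: (-5.85,-22.84) -> (2.201,-17.612), length = 9.6
  seg 7: (2.201,-17.612) -> (14.026,-9.932), length = 14.1
Total = 64.3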